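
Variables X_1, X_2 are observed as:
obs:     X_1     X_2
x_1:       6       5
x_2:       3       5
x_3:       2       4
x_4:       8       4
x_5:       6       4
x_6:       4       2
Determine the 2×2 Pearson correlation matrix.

Step 1 — column means:
  mean(X_1) = (6 + 3 + 2 + 8 + 6 + 4) / 6 = 29/6 = 4.8333
  mean(X_2) = (5 + 5 + 4 + 4 + 4 + 2) / 6 = 24/6 = 4

Step 2 — sample variances and covariances s[i,j] = (1/(n-1)) · Σ_k (x_{k,i} - mean_i) · (x_{k,j} - mean_j), with n-1 = 5:
  s[X_1,X_1] = ((1.1667)·(1.1667) + (-1.8333)·(-1.8333) + (-2.8333)·(-2.8333) + (3.1667)·(3.1667) + (1.1667)·(1.1667) + (-0.8333)·(-0.8333)) / 5 = 24.8333/5 = 4.9667
  s[X_1,X_2] = ((1.1667)·(1) + (-1.8333)·(1) + (-2.8333)·(0) + (3.1667)·(0) + (1.1667)·(0) + (-0.8333)·(-2)) / 5 = 1/5 = 0.2
  s[X_2,X_2] = ((1)·(1) + (1)·(1) + (0)·(0) + (0)·(0) + (0)·(0) + (-2)·(-2)) / 5 = 6/5 = 1.2
  Sample standard deviations s_i = √(s[i,i]):
  s(X_1) = √(4.9667) = 2.2286
  s(X_2) = √(1.2) = 1.0954

Step 3 — r_{ij} = s_{ij} / (s_i · s_j):
  r[X_1,X_1] = 1 (diagonal).
  r[X_1,X_2] = 0.2 / (2.2286 · 1.0954) = 0.2 / 2.4413 = 0.0819
  r[X_2,X_2] = 1 (diagonal).

R is symmetric with unit diagonal. Assembling:

R = [[1, 0.0819],
 [0.0819, 1]]


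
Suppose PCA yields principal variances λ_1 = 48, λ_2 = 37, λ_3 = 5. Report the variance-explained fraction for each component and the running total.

Step 1 — total variance = trace(Sigma) = Σ λ_i = 48 + 37 + 5 = 90.

Step 2 — fraction explained by component i = λ_i / Σ λ:
  PC1: 48/90 = 0.5333
  PC2: 37/90 = 0.4111
  PC3: 5/90 = 0.0556

Step 3 — cumulative fraction after k components = (λ_1 + ... + λ_k) / Σ λ:
  k = 1: 48/90 = 0.5333
  k = 2: (48 + 37)/90 = 85/90 = 0.9444
  k = 3: (48 + 37 + 5)/90 = 90/90 = 1

Summary (fraction, with percent):

explained: PC1 0.5333 (53.33%), PC2 0.4111 (41.11%), PC3 0.0556 (5.56%);  cumulative: 0.5333, 0.9444, 1


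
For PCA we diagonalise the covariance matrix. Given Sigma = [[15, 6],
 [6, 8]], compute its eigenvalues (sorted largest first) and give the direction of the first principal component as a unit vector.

Step 1 — characteristic polynomial of 2×2 Sigma:
  det(Sigma - λI) = λ² - trace · λ + det = 0.
  trace = 15 + 8 = 23, det = 15·8 - (6)² = 84.
Step 2 — discriminant:
  Δ = trace² - 4·det = 529 - 336 = 193.
Step 3 — eigenvalues:
  λ = (trace ± √Δ)/2 = (23 ± 13.8924)/2,
  λ_1 = 18.4462,  λ_2 = 4.5538.

Step 4 — unit eigenvector for λ_1: solve (Sigma - λ_1 I)v = 0. First row:
  (15 - 18.4462)·v_x + (6)·v_y = 0, i.e. (-3.4462)·v_x + (6)·v_y = 0,
  so v ∝ (b, λ_1 - a) = (6, 3.4462) = u.
  ||u|| = √((6)² + (3.4462)²) = √(47.8764) ≈ 6.9193,
  v_1 = u/||u|| ≈ (0.8671, 0.4981) (||v_1|| = 1).

λ_1 = 18.4462,  λ_2 = 4.5538;  v_1 ≈ (0.8671, 0.4981)


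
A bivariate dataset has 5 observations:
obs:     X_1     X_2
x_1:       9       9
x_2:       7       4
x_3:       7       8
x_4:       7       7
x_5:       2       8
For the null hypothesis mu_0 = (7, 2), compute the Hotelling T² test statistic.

Step 1 — sample mean vector:
  mean(X_1) = (9 + 7 + 7 + 7 + 2) / 5 = 32/5 = 6.4
  mean(X_2) = (9 + 4 + 8 + 7 + 8) / 5 = 36/5 = 7.2
  x̄ = (6.4, 7.2),  deviation x̄ - mu_0 = (6.4, 7.2) - (7, 2) = (-0.6, 5.2).

Step 2 — sample covariance matrix, S[i,j] = (1/(n-1)) · Σ_k (x_{k,i} - mean_i) · (x_{k,j} - mean_j), divisor n-1 = 4:
  S[X_1,X_1] = ((2.6)·(2.6) + (0.6)·(0.6) + (0.6)·(0.6) + (0.6)·(0.6) + (-4.4)·(-4.4)) / 4 = 27.2/4 = 6.8
  S[X_1,X_2] = ((2.6)·(1.8) + (0.6)·(-3.2) + (0.6)·(0.8) + (0.6)·(-0.2) + (-4.4)·(0.8)) / 4 = -0.4/4 = -0.1
  S[X_2,X_2] = ((1.8)·(1.8) + (-3.2)·(-3.2) + (0.8)·(0.8) + (-0.2)·(-0.2) + (0.8)·(0.8)) / 4 = 14.8/4 = 3.7
  S = [[6.8, -0.1],
 [-0.1, 3.7]].

Step 3 — invert S. det(S) = 6.8·3.7 - (-0.1)² = 25.15.
  S^{-1} = (1/det) · [[d, -b], [-b, a]] = [[0.1471, 0.004],
 [0.004, 0.2704]].

Step 4 — quadratic form (x̄ - mu_0)^T · S^{-1} · (x̄ - mu_0):
  S^{-1} · (x̄ - mu_0) = (-0.0676, 1.4036),
  (x̄ - mu_0)^T · [...] = (-0.6)·(-0.0676) + (5.2)·(1.4036) = 7.3392.

Step 5 — scale by n: T² = 5 · 7.3392 = 36.6958.

T² ≈ 36.6958


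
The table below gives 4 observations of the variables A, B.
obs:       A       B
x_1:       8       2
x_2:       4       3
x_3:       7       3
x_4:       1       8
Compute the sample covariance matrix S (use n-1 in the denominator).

Step 1 — column means:
  mean(A) = (8 + 4 + 7 + 1) / 4 = 20/4 = 5
  mean(B) = (2 + 3 + 3 + 8) / 4 = 16/4 = 4

Step 2 — sample covariance S[i,j] = (1/(n-1)) · Σ_k (x_{k,i} - mean_i) · (x_{k,j} - mean_j), with n-1 = 3.
  S[A,A] = ((3)·(3) + (-1)·(-1) + (2)·(2) + (-4)·(-4)) / 3 = 30/3 = 10
  S[A,B] = ((3)·(-2) + (-1)·(-1) + (2)·(-1) + (-4)·(4)) / 3 = -23/3 = -7.6667
  S[B,B] = ((-2)·(-2) + (-1)·(-1) + (-1)·(-1) + (4)·(4)) / 3 = 22/3 = 7.3333

S is symmetric (S[j,i] = S[i,j]). Assembling:

S = [[10, -7.6667],
 [-7.6667, 7.3333]]


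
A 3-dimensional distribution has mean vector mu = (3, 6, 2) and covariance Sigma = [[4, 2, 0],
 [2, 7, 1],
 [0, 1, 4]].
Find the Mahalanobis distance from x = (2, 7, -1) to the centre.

Step 1 — centre the observation: (x - mu) = (-1, 1, -3).

Step 2 — invert Sigma (cofactor / det for 3×3, or solve directly):
  Sigma^{-1} = [[0.2935, -0.087, 0.0217],
 [-0.087, 0.1739, -0.0435],
 [0.0217, -0.0435, 0.2609]].

Step 3 — form the quadratic (x - mu)^T · Sigma^{-1} · (x - mu):
  Sigma^{-1} · (x - mu) = (-0.4457, 0.3913, -0.8478).
  (x - mu)^T · [Sigma^{-1} · (x - mu)] = (-1)·(-0.4457) + (1)·(0.3913) + (-3)·(-0.8478) = 3.3804.

Step 4 — take square root: d = √(3.3804) ≈ 1.8386.

d(x, mu) = √(3.3804) ≈ 1.8386


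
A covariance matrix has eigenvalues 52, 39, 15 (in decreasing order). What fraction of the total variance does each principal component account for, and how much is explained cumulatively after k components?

Step 1 — total variance = trace(Sigma) = Σ λ_i = 52 + 39 + 15 = 106.

Step 2 — fraction explained by component i = λ_i / Σ λ:
  PC1: 52/106 = 0.4906
  PC2: 39/106 = 0.3679
  PC3: 15/106 = 0.1415

Step 3 — cumulative fraction after k components = (λ_1 + ... + λ_k) / Σ λ:
  k = 1: 52/106 = 0.4906
  k = 2: (52 + 39)/106 = 91/106 = 0.8585
  k = 3: (52 + 39 + 15)/106 = 106/106 = 1

Summary (fraction, with percent):

explained: PC1 0.4906 (49.06%), PC2 0.3679 (36.79%), PC3 0.1415 (14.15%);  cumulative: 0.4906, 0.8585, 1


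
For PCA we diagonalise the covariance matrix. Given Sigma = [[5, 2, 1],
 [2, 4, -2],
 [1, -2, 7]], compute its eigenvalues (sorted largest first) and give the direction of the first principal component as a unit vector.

Step 1 — characteristic polynomial p(λ) = det(λI - Sigma) = λ³ - tr·λ² + c_1·λ - det, where tr = trace, c_1 = sum of the principal 2×2 minors, det = det(Sigma):
  tr = 5 + 4 + 7 = 16,
  c_1 = (5·4 - (2)²) + (5·7 - (1)²) + (4·7 - (-2)²) = 16 + 34 + 24 = 74,
  det = 5·(4·7 - (-2)²) - (2)·((2)·7 - (-2)·(1)) + (1)·((2)·(-2) - 4·(1)) = 5·(24) - (2)·(16) + (1)·(-8) = 80.
  So p(λ) = λ³ - 16λ² + 74λ - 80.
Step 2 — look for an integer root (rational root theorem: any rational root is an integer divisor of 80). Testing λ = 8:
  p(8) = 512 - 1024 + 592 - 80 = 0  ✓
  Dividing out (λ - 8): p(λ) = (λ - 8)(λ² - 8λ + 10).
Step 3 — remaining eigenvalues from the quadratic λ² - 8λ + 10 = 0:
  Δ = 8² - 4·10 = 64 - 40 = 24,  λ = (8 ± √24)/2 = (8 ± 4.899)/2 ≈ 6.4495 or 1.5505.
  Sorted: λ_1 = 8,  λ_2 = 6.4495,  λ_3 = 1.5505  (check: sum = 16 = tr ✓).

Step 4 — unit eigenvector for λ_1 = 8: v spans the null space of (Sigma - λ_1 I), whose rows are
  r_1 = (-3, 2, 1),  r_2 = (2, -4, -2),  r_3 = (1, -2, -1).
  v is orthogonal to every row, so take v ∝ r_1 × r_2 = ((2)·(-2) - (1)·(-4), (1)·(2) - (-3)·(-2), (-3)·(-4) - (2)·(2)) = (0, -4, 8).
  Rescale (divide by 4; multiply by -1 so the first nonzero entry is positive): u = (0, 1, -2).
  ||u|| = √((0)² + (1)² + (-2)²) = √(5) ≈ 2.2361,  v_1 = u/||u|| ≈ (0, 0.4472, -0.8944) (||v_1|| = 1).

λ_1 = 8,  λ_2 = 6.4495,  λ_3 = 1.5505;  v_1 ≈ (0, 0.4472, -0.8944)


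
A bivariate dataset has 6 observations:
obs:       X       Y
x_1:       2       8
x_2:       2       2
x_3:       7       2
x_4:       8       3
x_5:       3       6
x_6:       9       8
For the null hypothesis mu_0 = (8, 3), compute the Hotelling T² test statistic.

Step 1 — sample mean vector:
  mean(X) = (2 + 2 + 7 + 8 + 3 + 9) / 6 = 31/6 = 5.1667
  mean(Y) = (8 + 2 + 2 + 3 + 6 + 8) / 6 = 29/6 = 4.8333
  x̄ = (5.1667, 4.8333),  deviation x̄ - mu_0 = (5.1667, 4.8333) - (8, 3) = (-2.8333, 1.8333).

Step 2 — sample covariance matrix, S[i,j] = (1/(n-1)) · Σ_k (x_{k,i} - mean_i) · (x_{k,j} - mean_j), divisor n-1 = 5:
  S[X,X] = ((-3.1667)·(-3.1667) + (-3.1667)·(-3.1667) + (1.8333)·(1.8333) + (2.8333)·(2.8333) + (-2.1667)·(-2.1667) + (3.8333)·(3.8333)) / 5 = 50.8333/5 = 10.1667
  S[X,Y] = ((-3.1667)·(3.1667) + (-3.1667)·(-2.8333) + (1.8333)·(-2.8333) + (2.8333)·(-1.8333) + (-2.1667)·(1.1667) + (3.8333)·(3.1667)) / 5 = -1.8333/5 = -0.3667
  S[Y,Y] = ((3.1667)·(3.1667) + (-2.8333)·(-2.8333) + (-2.8333)·(-2.8333) + (-1.8333)·(-1.8333) + (1.1667)·(1.1667) + (3.1667)·(3.1667)) / 5 = 40.8333/5 = 8.1667
  S = [[10.1667, -0.3667],
 [-0.3667, 8.1667]].

Step 3 — invert S. det(S) = 10.1667·8.1667 - (-0.3667)² = 82.8933.
  S^{-1} = (1/det) · [[d, -b], [-b, a]] = [[0.0985, 0.0044],
 [0.0044, 0.1226]].

Step 4 — quadratic form (x̄ - mu_0)^T · S^{-1} · (x̄ - mu_0):
  S^{-1} · (x̄ - mu_0) = (-0.271, 0.2123),
  (x̄ - mu_0)^T · [...] = (-2.8333)·(-0.271) + (1.8333)·(0.2123) = 1.1572.

Step 5 — scale by n: T² = 6 · 1.1572 = 6.9431.

T² ≈ 6.9431


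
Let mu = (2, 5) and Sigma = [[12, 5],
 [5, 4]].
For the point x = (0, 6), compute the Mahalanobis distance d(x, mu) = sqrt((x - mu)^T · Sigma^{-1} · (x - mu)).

Step 1 — centre the observation: (x - mu) = (-2, 1).

Step 2 — invert Sigma. det(Sigma) = 12·4 - (5)² = 23.
  Sigma^{-1} = (1/det) · [[d, -b], [-b, a]] = [[0.1739, -0.2174],
 [-0.2174, 0.5217]].

Step 3 — form the quadratic (x - mu)^T · Sigma^{-1} · (x - mu):
  Sigma^{-1} · (x - mu) = (-0.5652, 0.9565).
  (x - mu)^T · [Sigma^{-1} · (x - mu)] = (-2)·(-0.5652) + (1)·(0.9565) = 2.087.

Step 4 — take square root: d = √(2.087) ≈ 1.4446.

d(x, mu) = √(2.087) ≈ 1.4446


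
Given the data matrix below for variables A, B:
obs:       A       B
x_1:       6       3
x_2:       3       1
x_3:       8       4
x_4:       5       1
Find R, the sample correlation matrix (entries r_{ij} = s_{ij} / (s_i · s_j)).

Step 1 — column means:
  mean(A) = (6 + 3 + 8 + 5) / 4 = 22/4 = 5.5
  mean(B) = (3 + 1 + 4 + 1) / 4 = 9/4 = 2.25

Step 2 — sample variances and covariances s[i,j] = (1/(n-1)) · Σ_k (x_{k,i} - mean_i) · (x_{k,j} - mean_j), with n-1 = 3:
  s[A,A] = ((0.5)·(0.5) + (-2.5)·(-2.5) + (2.5)·(2.5) + (-0.5)·(-0.5)) / 3 = 13/3 = 4.3333
  s[A,B] = ((0.5)·(0.75) + (-2.5)·(-1.25) + (2.5)·(1.75) + (-0.5)·(-1.25)) / 3 = 8.5/3 = 2.8333
  s[B,B] = ((0.75)·(0.75) + (-1.25)·(-1.25) + (1.75)·(1.75) + (-1.25)·(-1.25)) / 3 = 6.75/3 = 2.25
  Sample standard deviations s_i = √(s[i,i]):
  s(A) = √(4.3333) = 2.0817
  s(B) = √(2.25) = 1.5

Step 3 — r_{ij} = s_{ij} / (s_i · s_j):
  r[A,A] = 1 (diagonal).
  r[A,B] = 2.8333 / (2.0817 · 1.5) = 2.8333 / 3.1225 = 0.9074
  r[B,B] = 1 (diagonal).

R is symmetric with unit diagonal. Assembling:

R = [[1, 0.9074],
 [0.9074, 1]]


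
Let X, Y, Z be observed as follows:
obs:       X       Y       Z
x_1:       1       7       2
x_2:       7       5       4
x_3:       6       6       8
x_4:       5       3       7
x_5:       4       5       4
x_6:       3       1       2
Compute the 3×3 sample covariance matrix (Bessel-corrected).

Step 1 — column means:
  mean(X) = (1 + 7 + 6 + 5 + 4 + 3) / 6 = 26/6 = 4.3333
  mean(Y) = (7 + 5 + 6 + 3 + 5 + 1) / 6 = 27/6 = 4.5
  mean(Z) = (2 + 4 + 8 + 7 + 4 + 2) / 6 = 27/6 = 4.5

Step 2 — sample covariance S[i,j] = (1/(n-1)) · Σ_k (x_{k,i} - mean_i) · (x_{k,j} - mean_j), with n-1 = 5.
  S[X,X] = ((-3.3333)·(-3.3333) + (2.6667)·(2.6667) + (1.6667)·(1.6667) + (0.6667)·(0.6667) + (-0.3333)·(-0.3333) + (-1.3333)·(-1.3333)) / 5 = 23.3333/5 = 4.6667
  S[X,Y] = ((-3.3333)·(2.5) + (2.6667)·(0.5) + (1.6667)·(1.5) + (0.6667)·(-1.5) + (-0.3333)·(0.5) + (-1.3333)·(-3.5)) / 5 = -1/5 = -0.2
  S[X,Z] = ((-3.3333)·(-2.5) + (2.6667)·(-0.5) + (1.6667)·(3.5) + (0.6667)·(2.5) + (-0.3333)·(-0.5) + (-1.3333)·(-2.5)) / 5 = 18/5 = 3.6
  S[Y,Y] = ((2.5)·(2.5) + (0.5)·(0.5) + (1.5)·(1.5) + (-1.5)·(-1.5) + (0.5)·(0.5) + (-3.5)·(-3.5)) / 5 = 23.5/5 = 4.7
  S[Y,Z] = ((2.5)·(-2.5) + (0.5)·(-0.5) + (1.5)·(3.5) + (-1.5)·(2.5) + (0.5)·(-0.5) + (-3.5)·(-2.5)) / 5 = 3.5/5 = 0.7
  S[Z,Z] = ((-2.5)·(-2.5) + (-0.5)·(-0.5) + (3.5)·(3.5) + (2.5)·(2.5) + (-0.5)·(-0.5) + (-2.5)·(-2.5)) / 5 = 31.5/5 = 6.3

S is symmetric (S[j,i] = S[i,j]). Assembling:

S = [[4.6667, -0.2, 3.6],
 [-0.2, 4.7, 0.7],
 [3.6, 0.7, 6.3]]


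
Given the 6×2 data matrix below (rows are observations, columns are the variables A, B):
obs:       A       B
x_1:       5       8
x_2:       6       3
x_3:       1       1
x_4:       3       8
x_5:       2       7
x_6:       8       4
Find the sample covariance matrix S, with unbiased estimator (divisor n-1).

Step 1 — column means:
  mean(A) = (5 + 6 + 1 + 3 + 2 + 8) / 6 = 25/6 = 4.1667
  mean(B) = (8 + 3 + 1 + 8 + 7 + 4) / 6 = 31/6 = 5.1667

Step 2 — sample covariance S[i,j] = (1/(n-1)) · Σ_k (x_{k,i} - mean_i) · (x_{k,j} - mean_j), with n-1 = 5.
  S[A,A] = ((0.8333)·(0.8333) + (1.8333)·(1.8333) + (-3.1667)·(-3.1667) + (-1.1667)·(-1.1667) + (-2.1667)·(-2.1667) + (3.8333)·(3.8333)) / 5 = 34.8333/5 = 6.9667
  S[A,B] = ((0.8333)·(2.8333) + (1.8333)·(-2.1667) + (-3.1667)·(-4.1667) + (-1.1667)·(2.8333) + (-2.1667)·(1.8333) + (3.8333)·(-1.1667)) / 5 = -0.1667/5 = -0.0333
  S[B,B] = ((2.8333)·(2.8333) + (-2.1667)·(-2.1667) + (-4.1667)·(-4.1667) + (2.8333)·(2.8333) + (1.8333)·(1.8333) + (-1.1667)·(-1.1667)) / 5 = 42.8333/5 = 8.5667

S is symmetric (S[j,i] = S[i,j]). Assembling:

S = [[6.9667, -0.0333],
 [-0.0333, 8.5667]]


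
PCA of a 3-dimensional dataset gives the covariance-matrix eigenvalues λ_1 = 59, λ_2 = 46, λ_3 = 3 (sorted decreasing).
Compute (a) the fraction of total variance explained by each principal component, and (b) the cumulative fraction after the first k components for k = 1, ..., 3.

Step 1 — total variance = trace(Sigma) = Σ λ_i = 59 + 46 + 3 = 108.

Step 2 — fraction explained by component i = λ_i / Σ λ:
  PC1: 59/108 = 0.5463
  PC2: 46/108 = 0.4259
  PC3: 3/108 = 0.0278

Step 3 — cumulative fraction after k components = (λ_1 + ... + λ_k) / Σ λ:
  k = 1: 59/108 = 0.5463
  k = 2: (59 + 46)/108 = 105/108 = 0.9722
  k = 3: (59 + 46 + 3)/108 = 108/108 = 1

Summary (fraction, with percent):

explained: PC1 0.5463 (54.63%), PC2 0.4259 (42.59%), PC3 0.0278 (2.78%);  cumulative: 0.5463, 0.9722, 1


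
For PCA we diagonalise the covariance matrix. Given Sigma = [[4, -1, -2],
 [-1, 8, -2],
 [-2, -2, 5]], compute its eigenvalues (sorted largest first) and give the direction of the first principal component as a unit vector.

Step 1 — characteristic polynomial p(λ) = det(λI - Sigma) = λ³ - tr·λ² + c_1·λ - det, where tr = trace, c_1 = sum of the principal 2×2 minors, det = det(Sigma):
  tr = 4 + 8 + 5 = 17,
  c_1 = (4·8 - (-1)²) + (4·5 - (-2)²) + (8·5 - (-2)²) = 31 + 16 + 36 = 83,
  det = 4·(8·5 - (-2)²) - (-1)·((-1)·5 - (-2)·(-2)) + (-2)·((-1)·(-2) - 8·(-2)) = 4·(36) - (-1)·(-9) + (-2)·(18) = 99.
  So p(λ) = λ³ - 17λ² + 83λ - 99.
Step 2 — look for an integer root (rational root theorem: any rational root is an integer divisor of 99). Testing λ = 9:
  p(9) = 729 - 1377 + 747 - 99 = 0  ✓
  Dividing out (λ - 9): p(λ) = (λ - 9)(λ² - 8λ + 11).
Step 3 — remaining eigenvalues from the quadratic λ² - 8λ + 11 = 0:
  Δ = 8² - 4·11 = 64 - 44 = 20,  λ = (8 ± √20)/2 = (8 ± 4.4721)/2 ≈ 6.2361 or 1.7639.
  Sorted: λ_1 = 9,  λ_2 = 6.2361,  λ_3 = 1.7639  (check: sum = 17 = tr ✓).

Step 4 — unit eigenvector for λ_1 = 9: v spans the null space of (Sigma - λ_1 I), whose rows are
  r_1 = (-5, -1, -2),  r_2 = (-1, -1, -2),  r_3 = (-2, -2, -4).
  v is orthogonal to every row, so take v ∝ r_1 × r_2 = ((-1)·(-2) - (-2)·(-1), (-2)·(-1) - (-5)·(-2), (-5)·(-1) - (-1)·(-1)) = (0, -8, 4).
  Rescale (divide by 4; multiply by -1 so the first nonzero entry is positive): u = (0, 2, -1).
  ||u|| = √((0)² + (2)² + (-1)²) = √(5) ≈ 2.2361,  v_1 = u/||u|| ≈ (0, 0.8944, -0.4472) (||v_1|| = 1).

λ_1 = 9,  λ_2 = 6.2361,  λ_3 = 1.7639;  v_1 ≈ (0, 0.8944, -0.4472)


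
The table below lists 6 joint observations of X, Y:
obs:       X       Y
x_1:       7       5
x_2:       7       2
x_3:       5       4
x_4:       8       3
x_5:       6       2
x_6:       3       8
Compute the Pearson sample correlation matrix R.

Step 1 — column means:
  mean(X) = (7 + 7 + 5 + 8 + 6 + 3) / 6 = 36/6 = 6
  mean(Y) = (5 + 2 + 4 + 3 + 2 + 8) / 6 = 24/6 = 4

Step 2 — sample variances and covariances s[i,j] = (1/(n-1)) · Σ_k (x_{k,i} - mean_i) · (x_{k,j} - mean_j), with n-1 = 5:
  s[X,X] = ((1)·(1) + (1)·(1) + (-1)·(-1) + (2)·(2) + (0)·(0) + (-3)·(-3)) / 5 = 16/5 = 3.2
  s[X,Y] = ((1)·(1) + (1)·(-2) + (-1)·(0) + (2)·(-1) + (0)·(-2) + (-3)·(4)) / 5 = -15/5 = -3
  s[Y,Y] = ((1)·(1) + (-2)·(-2) + (0)·(0) + (-1)·(-1) + (-2)·(-2) + (4)·(4)) / 5 = 26/5 = 5.2
  Sample standard deviations s_i = √(s[i,i]):
  s(X) = √(3.2) = 1.7889
  s(Y) = √(5.2) = 2.2804

Step 3 — r_{ij} = s_{ij} / (s_i · s_j):
  r[X,X] = 1 (diagonal).
  r[X,Y] = -3 / (1.7889 · 2.2804) = -3 / 4.0792 = -0.7354
  r[Y,Y] = 1 (diagonal).

R is symmetric with unit diagonal. Assembling:

R = [[1, -0.7354],
 [-0.7354, 1]]


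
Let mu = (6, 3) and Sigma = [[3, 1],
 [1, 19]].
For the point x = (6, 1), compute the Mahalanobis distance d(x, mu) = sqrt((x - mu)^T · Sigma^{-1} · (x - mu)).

Step 1 — centre the observation: (x - mu) = (0, -2).

Step 2 — invert Sigma. det(Sigma) = 3·19 - (1)² = 56.
  Sigma^{-1} = (1/det) · [[d, -b], [-b, a]] = [[0.3393, -0.0179],
 [-0.0179, 0.0536]].

Step 3 — form the quadratic (x - mu)^T · Sigma^{-1} · (x - mu):
  Sigma^{-1} · (x - mu) = (0.0357, -0.1071).
  (x - mu)^T · [Sigma^{-1} · (x - mu)] = (0)·(0.0357) + (-2)·(-0.1071) = 0.2143.

Step 4 — take square root: d = √(0.2143) ≈ 0.4629.

d(x, mu) = √(0.2143) ≈ 0.4629


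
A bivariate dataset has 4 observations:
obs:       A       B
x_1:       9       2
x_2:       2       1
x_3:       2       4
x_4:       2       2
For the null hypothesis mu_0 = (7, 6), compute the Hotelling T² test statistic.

Step 1 — sample mean vector:
  mean(A) = (9 + 2 + 2 + 2) / 4 = 15/4 = 3.75
  mean(B) = (2 + 1 + 4 + 2) / 4 = 9/4 = 2.25
  x̄ = (3.75, 2.25),  deviation x̄ - mu_0 = (3.75, 2.25) - (7, 6) = (-3.25, -3.75).

Step 2 — sample covariance matrix, S[i,j] = (1/(n-1)) · Σ_k (x_{k,i} - mean_i) · (x_{k,j} - mean_j), divisor n-1 = 3:
  S[A,A] = ((5.25)·(5.25) + (-1.75)·(-1.75) + (-1.75)·(-1.75) + (-1.75)·(-1.75)) / 3 = 36.75/3 = 12.25
  S[A,B] = ((5.25)·(-0.25) + (-1.75)·(-1.25) + (-1.75)·(1.75) + (-1.75)·(-0.25)) / 3 = -1.75/3 = -0.5833
  S[B,B] = ((-0.25)·(-0.25) + (-1.25)·(-1.25) + (1.75)·(1.75) + (-0.25)·(-0.25)) / 3 = 4.75/3 = 1.5833
  S = [[12.25, -0.5833],
 [-0.5833, 1.5833]].

Step 3 — invert S. det(S) = 12.25·1.5833 - (-0.5833)² = 19.0556.
  S^{-1} = (1/det) · [[d, -b], [-b, a]] = [[0.0831, 0.0306],
 [0.0306, 0.6429]].

Step 4 — quadratic form (x̄ - mu_0)^T · S^{-1} · (x̄ - mu_0):
  S^{-1} · (x̄ - mu_0) = (-0.3848, -2.5102),
  (x̄ - mu_0)^T · [...] = (-3.25)·(-0.3848) + (-3.75)·(-2.5102) = 10.664.

Step 5 — scale by n: T² = 4 · 10.664 = 42.656.

T² ≈ 42.656


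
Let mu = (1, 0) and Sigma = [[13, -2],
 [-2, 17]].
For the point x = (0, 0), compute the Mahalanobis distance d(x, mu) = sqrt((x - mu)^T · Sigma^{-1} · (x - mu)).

Step 1 — centre the observation: (x - mu) = (-1, 0).

Step 2 — invert Sigma. det(Sigma) = 13·17 - (-2)² = 217.
  Sigma^{-1} = (1/det) · [[d, -b], [-b, a]] = [[0.0783, 0.0092],
 [0.0092, 0.0599]].

Step 3 — form the quadratic (x - mu)^T · Sigma^{-1} · (x - mu):
  Sigma^{-1} · (x - mu) = (-0.0783, -0.0092).
  (x - mu)^T · [Sigma^{-1} · (x - mu)] = (-1)·(-0.0783) + (0)·(-0.0092) = 0.0783.

Step 4 — take square root: d = √(0.0783) ≈ 0.2799.

d(x, mu) = √(0.0783) ≈ 0.2799


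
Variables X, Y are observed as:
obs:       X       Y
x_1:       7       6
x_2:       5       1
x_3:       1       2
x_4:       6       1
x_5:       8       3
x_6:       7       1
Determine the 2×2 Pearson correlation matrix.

Step 1 — column means:
  mean(X) = (7 + 5 + 1 + 6 + 8 + 7) / 6 = 34/6 = 5.6667
  mean(Y) = (6 + 1 + 2 + 1 + 3 + 1) / 6 = 14/6 = 2.3333

Step 2 — sample variances and covariances s[i,j] = (1/(n-1)) · Σ_k (x_{k,i} - mean_i) · (x_{k,j} - mean_j), with n-1 = 5:
  s[X,X] = ((1.3333)·(1.3333) + (-0.6667)·(-0.6667) + (-4.6667)·(-4.6667) + (0.3333)·(0.3333) + (2.3333)·(2.3333) + (1.3333)·(1.3333)) / 5 = 31.3333/5 = 6.2667
  s[X,Y] = ((1.3333)·(3.6667) + (-0.6667)·(-1.3333) + (-4.6667)·(-0.3333) + (0.3333)·(-1.3333) + (2.3333)·(0.6667) + (1.3333)·(-1.3333)) / 5 = 6.6667/5 = 1.3333
  s[Y,Y] = ((3.6667)·(3.6667) + (-1.3333)·(-1.3333) + (-0.3333)·(-0.3333) + (-1.3333)·(-1.3333) + (0.6667)·(0.6667) + (-1.3333)·(-1.3333)) / 5 = 19.3333/5 = 3.8667
  Sample standard deviations s_i = √(s[i,i]):
  s(X) = √(6.2667) = 2.5033
  s(Y) = √(3.8667) = 1.9664

Step 3 — r_{ij} = s_{ij} / (s_i · s_j):
  r[X,X] = 1 (diagonal).
  r[X,Y] = 1.3333 / (2.5033 · 1.9664) = 1.3333 / 4.9225 = 0.2709
  r[Y,Y] = 1 (diagonal).

R is symmetric with unit diagonal. Assembling:

R = [[1, 0.2709],
 [0.2709, 1]]


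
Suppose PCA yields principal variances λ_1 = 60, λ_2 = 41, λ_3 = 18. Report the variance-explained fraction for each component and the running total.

Step 1 — total variance = trace(Sigma) = Σ λ_i = 60 + 41 + 18 = 119.

Step 2 — fraction explained by component i = λ_i / Σ λ:
  PC1: 60/119 = 0.5042
  PC2: 41/119 = 0.3445
  PC3: 18/119 = 0.1513

Step 3 — cumulative fraction after k components = (λ_1 + ... + λ_k) / Σ λ:
  k = 1: 60/119 = 0.5042
  k = 2: (60 + 41)/119 = 101/119 = 0.8487
  k = 3: (60 + 41 + 18)/119 = 119/119 = 1

Summary (fraction, with percent):

explained: PC1 0.5042 (50.42%), PC2 0.3445 (34.45%), PC3 0.1513 (15.13%);  cumulative: 0.5042, 0.8487, 1


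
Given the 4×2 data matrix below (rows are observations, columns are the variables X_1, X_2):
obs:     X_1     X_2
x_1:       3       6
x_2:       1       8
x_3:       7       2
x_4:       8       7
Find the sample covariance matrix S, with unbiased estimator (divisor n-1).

Step 1 — column means:
  mean(X_1) = (3 + 1 + 7 + 8) / 4 = 19/4 = 4.75
  mean(X_2) = (6 + 8 + 2 + 7) / 4 = 23/4 = 5.75

Step 2 — sample covariance S[i,j] = (1/(n-1)) · Σ_k (x_{k,i} - mean_i) · (x_{k,j} - mean_j), with n-1 = 3.
  S[X_1,X_1] = ((-1.75)·(-1.75) + (-3.75)·(-3.75) + (2.25)·(2.25) + (3.25)·(3.25)) / 3 = 32.75/3 = 10.9167
  S[X_1,X_2] = ((-1.75)·(0.25) + (-3.75)·(2.25) + (2.25)·(-3.75) + (3.25)·(1.25)) / 3 = -13.25/3 = -4.4167
  S[X_2,X_2] = ((0.25)·(0.25) + (2.25)·(2.25) + (-3.75)·(-3.75) + (1.25)·(1.25)) / 3 = 20.75/3 = 6.9167

S is symmetric (S[j,i] = S[i,j]). Assembling:

S = [[10.9167, -4.4167],
 [-4.4167, 6.9167]]


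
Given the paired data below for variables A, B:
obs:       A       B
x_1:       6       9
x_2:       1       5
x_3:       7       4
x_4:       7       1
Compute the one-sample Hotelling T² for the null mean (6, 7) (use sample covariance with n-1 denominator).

Step 1 — sample mean vector:
  mean(A) = (6 + 1 + 7 + 7) / 4 = 21/4 = 5.25
  mean(B) = (9 + 5 + 4 + 1) / 4 = 19/4 = 4.75
  x̄ = (5.25, 4.75),  deviation x̄ - mu_0 = (5.25, 4.75) - (6, 7) = (-0.75, -2.25).

Step 2 — sample covariance matrix, S[i,j] = (1/(n-1)) · Σ_k (x_{k,i} - mean_i) · (x_{k,j} - mean_j), divisor n-1 = 3:
  S[A,A] = ((0.75)·(0.75) + (-4.25)·(-4.25) + (1.75)·(1.75) + (1.75)·(1.75)) / 3 = 24.75/3 = 8.25
  S[A,B] = ((0.75)·(4.25) + (-4.25)·(0.25) + (1.75)·(-0.75) + (1.75)·(-3.75)) / 3 = -5.75/3 = -1.9167
  S[B,B] = ((4.25)·(4.25) + (0.25)·(0.25) + (-0.75)·(-0.75) + (-3.75)·(-3.75)) / 3 = 32.75/3 = 10.9167
  S = [[8.25, -1.9167],
 [-1.9167, 10.9167]].

Step 3 — invert S. det(S) = 8.25·10.9167 - (-1.9167)² = 86.3889.
  S^{-1} = (1/det) · [[d, -b], [-b, a]] = [[0.1264, 0.0222],
 [0.0222, 0.0955]].

Step 4 — quadratic form (x̄ - mu_0)^T · S^{-1} · (x̄ - mu_0):
  S^{-1} · (x̄ - mu_0) = (-0.1447, -0.2315),
  (x̄ - mu_0)^T · [...] = (-0.75)·(-0.1447) + (-2.25)·(-0.2315) = 0.6294.

Step 5 — scale by n: T² = 4 · 0.6294 = 2.5177.

T² ≈ 2.5177


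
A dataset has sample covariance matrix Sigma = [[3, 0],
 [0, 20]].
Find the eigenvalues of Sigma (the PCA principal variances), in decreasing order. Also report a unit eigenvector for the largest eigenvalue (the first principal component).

Step 1 — characteristic polynomial of 2×2 Sigma:
  det(Sigma - λI) = λ² - trace · λ + det = 0.
  trace = 3 + 20 = 23, det = 3·20 - (0)² = 60.
Step 2 — discriminant:
  Δ = trace² - 4·det = 529 - 240 = 289.
Step 3 — eigenvalues:
  λ = (trace ± √Δ)/2 = (23 ± 17)/2,
  λ_1 = 20,  λ_2 = 3.

Step 4 — unit eigenvector for λ_1: Sigma is diagonal, so its eigenvectors are the coordinate axes. λ_1 = 20 is the diagonal entry on the second coordinate axis, hence
  v_1 = (0, 1) (||v_1|| = 1).

λ_1 = 20,  λ_2 = 3;  v_1 ≈ (0, 1)


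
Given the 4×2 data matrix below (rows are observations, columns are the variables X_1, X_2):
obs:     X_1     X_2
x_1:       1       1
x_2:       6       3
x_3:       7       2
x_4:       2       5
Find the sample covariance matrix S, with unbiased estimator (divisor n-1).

Step 1 — column means:
  mean(X_1) = (1 + 6 + 7 + 2) / 4 = 16/4 = 4
  mean(X_2) = (1 + 3 + 2 + 5) / 4 = 11/4 = 2.75

Step 2 — sample covariance S[i,j] = (1/(n-1)) · Σ_k (x_{k,i} - mean_i) · (x_{k,j} - mean_j), with n-1 = 3.
  S[X_1,X_1] = ((-3)·(-3) + (2)·(2) + (3)·(3) + (-2)·(-2)) / 3 = 26/3 = 8.6667
  S[X_1,X_2] = ((-3)·(-1.75) + (2)·(0.25) + (3)·(-0.75) + (-2)·(2.25)) / 3 = -1/3 = -0.3333
  S[X_2,X_2] = ((-1.75)·(-1.75) + (0.25)·(0.25) + (-0.75)·(-0.75) + (2.25)·(2.25)) / 3 = 8.75/3 = 2.9167

S is symmetric (S[j,i] = S[i,j]). Assembling:

S = [[8.6667, -0.3333],
 [-0.3333, 2.9167]]


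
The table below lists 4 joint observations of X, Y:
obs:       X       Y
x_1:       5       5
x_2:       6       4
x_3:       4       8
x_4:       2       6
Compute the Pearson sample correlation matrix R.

Step 1 — column means:
  mean(X) = (5 + 6 + 4 + 2) / 4 = 17/4 = 4.25
  mean(Y) = (5 + 4 + 8 + 6) / 4 = 23/4 = 5.75

Step 2 — sample variances and covariances s[i,j] = (1/(n-1)) · Σ_k (x_{k,i} - mean_i) · (x_{k,j} - mean_j), with n-1 = 3:
  s[X,X] = ((0.75)·(0.75) + (1.75)·(1.75) + (-0.25)·(-0.25) + (-2.25)·(-2.25)) / 3 = 8.75/3 = 2.9167
  s[X,Y] = ((0.75)·(-0.75) + (1.75)·(-1.75) + (-0.25)·(2.25) + (-2.25)·(0.25)) / 3 = -4.75/3 = -1.5833
  s[Y,Y] = ((-0.75)·(-0.75) + (-1.75)·(-1.75) + (2.25)·(2.25) + (0.25)·(0.25)) / 3 = 8.75/3 = 2.9167
  Sample standard deviations s_i = √(s[i,i]):
  s(X) = √(2.9167) = 1.7078
  s(Y) = √(2.9167) = 1.7078

Step 3 — r_{ij} = s_{ij} / (s_i · s_j):
  r[X,X] = 1 (diagonal).
  r[X,Y] = -1.5833 / (1.7078 · 1.7078) = -1.5833 / 2.9167 = -0.5429
  r[Y,Y] = 1 (diagonal).

R is symmetric with unit diagonal. Assembling:

R = [[1, -0.5429],
 [-0.5429, 1]]


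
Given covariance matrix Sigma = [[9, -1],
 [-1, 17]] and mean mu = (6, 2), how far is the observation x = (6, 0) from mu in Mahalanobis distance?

Step 1 — centre the observation: (x - mu) = (0, -2).

Step 2 — invert Sigma. det(Sigma) = 9·17 - (-1)² = 152.
  Sigma^{-1} = (1/det) · [[d, -b], [-b, a]] = [[0.1118, 0.0066],
 [0.0066, 0.0592]].

Step 3 — form the quadratic (x - mu)^T · Sigma^{-1} · (x - mu):
  Sigma^{-1} · (x - mu) = (-0.0132, -0.1184).
  (x - mu)^T · [Sigma^{-1} · (x - mu)] = (0)·(-0.0132) + (-2)·(-0.1184) = 0.2368.

Step 4 — take square root: d = √(0.2368) ≈ 0.4867.

d(x, mu) = √(0.2368) ≈ 0.4867


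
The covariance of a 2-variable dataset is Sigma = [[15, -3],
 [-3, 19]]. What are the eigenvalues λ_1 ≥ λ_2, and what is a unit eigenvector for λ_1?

Step 1 — characteristic polynomial of 2×2 Sigma:
  det(Sigma - λI) = λ² - trace · λ + det = 0.
  trace = 15 + 19 = 34, det = 15·19 - (-3)² = 276.
Step 2 — discriminant:
  Δ = trace² - 4·det = 1156 - 1104 = 52.
Step 3 — eigenvalues:
  λ = (trace ± √Δ)/2 = (34 ± 7.2111)/2,
  λ_1 = 20.6056,  λ_2 = 13.3944.

Step 4 — unit eigenvector for λ_1: solve (Sigma - λ_1 I)v = 0. First row:
  (15 - 20.6056)·v_x + (-3)·v_y = 0, i.e. (-5.6056)·v_x + (-3)·v_y = 0,
  so v ∝ (b, λ_1 - a) = (-3, 5.6056); multiply by -1 so the first entry is positive: u = (3, -5.6056).
  ||u|| = √((3)² + (-5.6056)²) = √(40.4222) ≈ 6.3578,
  v_1 = u/||u|| ≈ (0.4719, -0.8817) (||v_1|| = 1).

λ_1 = 20.6056,  λ_2 = 13.3944;  v_1 ≈ (0.4719, -0.8817)


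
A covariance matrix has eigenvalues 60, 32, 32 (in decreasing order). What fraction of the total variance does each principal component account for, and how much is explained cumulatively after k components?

Step 1 — total variance = trace(Sigma) = Σ λ_i = 60 + 32 + 32 = 124.

Step 2 — fraction explained by component i = λ_i / Σ λ:
  PC1: 60/124 = 0.4839
  PC2: 32/124 = 0.2581
  PC3: 32/124 = 0.2581

Step 3 — cumulative fraction after k components = (λ_1 + ... + λ_k) / Σ λ:
  k = 1: 60/124 = 0.4839
  k = 2: (60 + 32)/124 = 92/124 = 0.7419
  k = 3: (60 + 32 + 32)/124 = 124/124 = 1

Summary (fraction, with percent):

explained: PC1 0.4839 (48.39%), PC2 0.2581 (25.81%), PC3 0.2581 (25.81%);  cumulative: 0.4839, 0.7419, 1


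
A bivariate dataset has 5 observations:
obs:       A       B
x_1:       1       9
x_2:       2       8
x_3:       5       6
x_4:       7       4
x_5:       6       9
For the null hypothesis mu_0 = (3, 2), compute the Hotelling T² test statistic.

Step 1 — sample mean vector:
  mean(A) = (1 + 2 + 5 + 7 + 6) / 5 = 21/5 = 4.2
  mean(B) = (9 + 8 + 6 + 4 + 9) / 5 = 36/5 = 7.2
  x̄ = (4.2, 7.2),  deviation x̄ - mu_0 = (4.2, 7.2) - (3, 2) = (1.2, 5.2).

Step 2 — sample covariance matrix, S[i,j] = (1/(n-1)) · Σ_k (x_{k,i} - mean_i) · (x_{k,j} - mean_j), divisor n-1 = 4:
  S[A,A] = ((-3.2)·(-3.2) + (-2.2)·(-2.2) + (0.8)·(0.8) + (2.8)·(2.8) + (1.8)·(1.8)) / 4 = 26.8/4 = 6.7
  S[A,B] = ((-3.2)·(1.8) + (-2.2)·(0.8) + (0.8)·(-1.2) + (2.8)·(-3.2) + (1.8)·(1.8)) / 4 = -14.2/4 = -3.55
  S[B,B] = ((1.8)·(1.8) + (0.8)·(0.8) + (-1.2)·(-1.2) + (-3.2)·(-3.2) + (1.8)·(1.8)) / 4 = 18.8/4 = 4.7
  S = [[6.7, -3.55],
 [-3.55, 4.7]].

Step 3 — invert S. det(S) = 6.7·4.7 - (-3.55)² = 18.8875.
  S^{-1} = (1/det) · [[d, -b], [-b, a]] = [[0.2488, 0.188],
 [0.188, 0.3547]].

Step 4 — quadratic form (x̄ - mu_0)^T · S^{-1} · (x̄ - mu_0):
  S^{-1} · (x̄ - mu_0) = (1.276, 2.0702),
  (x̄ - mu_0)^T · [...] = (1.2)·(1.276) + (5.2)·(2.0702) = 12.296.

Step 5 — scale by n: T² = 5 · 12.296 = 61.4798.

T² ≈ 61.4798


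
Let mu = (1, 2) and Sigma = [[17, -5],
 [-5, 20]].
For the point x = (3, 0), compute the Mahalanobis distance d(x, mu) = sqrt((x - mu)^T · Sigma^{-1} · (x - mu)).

Step 1 — centre the observation: (x - mu) = (2, -2).

Step 2 — invert Sigma. det(Sigma) = 17·20 - (-5)² = 315.
  Sigma^{-1} = (1/det) · [[d, -b], [-b, a]] = [[0.0635, 0.0159],
 [0.0159, 0.054]].

Step 3 — form the quadratic (x - mu)^T · Sigma^{-1} · (x - mu):
  Sigma^{-1} · (x - mu) = (0.0952, -0.0762).
  (x - mu)^T · [Sigma^{-1} · (x - mu)] = (2)·(0.0952) + (-2)·(-0.0762) = 0.3429.

Step 4 — take square root: d = √(0.3429) ≈ 0.5855.

d(x, mu) = √(0.3429) ≈ 0.5855


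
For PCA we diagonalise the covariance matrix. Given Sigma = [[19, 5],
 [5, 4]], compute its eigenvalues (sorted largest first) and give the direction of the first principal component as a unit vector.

Step 1 — characteristic polynomial of 2×2 Sigma:
  det(Sigma - λI) = λ² - trace · λ + det = 0.
  trace = 19 + 4 = 23, det = 19·4 - (5)² = 51.
Step 2 — discriminant:
  Δ = trace² - 4·det = 529 - 204 = 325.
Step 3 — eigenvalues:
  λ = (trace ± √Δ)/2 = (23 ± 18.0278)/2,
  λ_1 = 20.5139,  λ_2 = 2.4861.

Step 4 — unit eigenvector for λ_1: solve (Sigma - λ_1 I)v = 0. First row:
  (19 - 20.5139)·v_x + (5)·v_y = 0, i.e. (-1.5139)·v_x + (5)·v_y = 0,
  so v ∝ (b, λ_1 - a) = (5, 1.5139) = u.
  ||u|| = √((5)² + (1.5139)²) = √(27.2918) ≈ 5.2242,
  v_1 = u/||u|| ≈ (0.9571, 0.2898) (||v_1|| = 1).

λ_1 = 20.5139,  λ_2 = 2.4861;  v_1 ≈ (0.9571, 0.2898)


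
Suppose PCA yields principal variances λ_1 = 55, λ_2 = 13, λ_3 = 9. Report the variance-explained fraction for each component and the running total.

Step 1 — total variance = trace(Sigma) = Σ λ_i = 55 + 13 + 9 = 77.

Step 2 — fraction explained by component i = λ_i / Σ λ:
  PC1: 55/77 = 0.7143
  PC2: 13/77 = 0.1688
  PC3: 9/77 = 0.1169

Step 3 — cumulative fraction after k components = (λ_1 + ... + λ_k) / Σ λ:
  k = 1: 55/77 = 0.7143
  k = 2: (55 + 13)/77 = 68/77 = 0.8831
  k = 3: (55 + 13 + 9)/77 = 77/77 = 1

Summary (fraction, with percent):

explained: PC1 0.7143 (71.43%), PC2 0.1688 (16.88%), PC3 0.1169 (11.69%);  cumulative: 0.7143, 0.8831, 1


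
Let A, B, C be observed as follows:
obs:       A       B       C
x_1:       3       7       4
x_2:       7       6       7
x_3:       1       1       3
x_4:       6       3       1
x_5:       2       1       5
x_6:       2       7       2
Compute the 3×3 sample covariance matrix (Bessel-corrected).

Step 1 — column means:
  mean(A) = (3 + 7 + 1 + 6 + 2 + 2) / 6 = 21/6 = 3.5
  mean(B) = (7 + 6 + 1 + 3 + 1 + 7) / 6 = 25/6 = 4.1667
  mean(C) = (4 + 7 + 3 + 1 + 5 + 2) / 6 = 22/6 = 3.6667

Step 2 — sample covariance S[i,j] = (1/(n-1)) · Σ_k (x_{k,i} - mean_i) · (x_{k,j} - mean_j), with n-1 = 5.
  S[A,A] = ((-0.5)·(-0.5) + (3.5)·(3.5) + (-2.5)·(-2.5) + (2.5)·(2.5) + (-1.5)·(-1.5) + (-1.5)·(-1.5)) / 5 = 29.5/5 = 5.9
  S[A,B] = ((-0.5)·(2.8333) + (3.5)·(1.8333) + (-2.5)·(-3.1667) + (2.5)·(-1.1667) + (-1.5)·(-3.1667) + (-1.5)·(2.8333)) / 5 = 10.5/5 = 2.1
  S[A,C] = ((-0.5)·(0.3333) + (3.5)·(3.3333) + (-2.5)·(-0.6667) + (2.5)·(-2.6667) + (-1.5)·(1.3333) + (-1.5)·(-1.6667)) / 5 = 7/5 = 1.4
  S[B,B] = ((2.8333)·(2.8333) + (1.8333)·(1.8333) + (-3.1667)·(-3.1667) + (-1.1667)·(-1.1667) + (-3.1667)·(-3.1667) + (2.8333)·(2.8333)) / 5 = 40.8333/5 = 8.1667
  S[B,C] = ((2.8333)·(0.3333) + (1.8333)·(3.3333) + (-3.1667)·(-0.6667) + (-1.1667)·(-2.6667) + (-3.1667)·(1.3333) + (2.8333)·(-1.6667)) / 5 = 3.3333/5 = 0.6667
  S[C,C] = ((0.3333)·(0.3333) + (3.3333)·(3.3333) + (-0.6667)·(-0.6667) + (-2.6667)·(-2.6667) + (1.3333)·(1.3333) + (-1.6667)·(-1.6667)) / 5 = 23.3333/5 = 4.6667

S is symmetric (S[j,i] = S[i,j]). Assembling:

S = [[5.9, 2.1, 1.4],
 [2.1, 8.1667, 0.6667],
 [1.4, 0.6667, 4.6667]]


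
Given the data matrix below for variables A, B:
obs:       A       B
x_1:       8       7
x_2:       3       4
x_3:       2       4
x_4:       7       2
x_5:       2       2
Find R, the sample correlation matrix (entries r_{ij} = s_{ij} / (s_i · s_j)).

Step 1 — column means:
  mean(A) = (8 + 3 + 2 + 7 + 2) / 5 = 22/5 = 4.4
  mean(B) = (7 + 4 + 4 + 2 + 2) / 5 = 19/5 = 3.8

Step 2 — sample variances and covariances s[i,j] = (1/(n-1)) · Σ_k (x_{k,i} - mean_i) · (x_{k,j} - mean_j), with n-1 = 4:
  s[A,A] = ((3.6)·(3.6) + (-1.4)·(-1.4) + (-2.4)·(-2.4) + (2.6)·(2.6) + (-2.4)·(-2.4)) / 4 = 33.2/4 = 8.3
  s[A,B] = ((3.6)·(3.2) + (-1.4)·(0.2) + (-2.4)·(0.2) + (2.6)·(-1.8) + (-2.4)·(-1.8)) / 4 = 10.4/4 = 2.6
  s[B,B] = ((3.2)·(3.2) + (0.2)·(0.2) + (0.2)·(0.2) + (-1.8)·(-1.8) + (-1.8)·(-1.8)) / 4 = 16.8/4 = 4.2
  Sample standard deviations s_i = √(s[i,i]):
  s(A) = √(8.3) = 2.881
  s(B) = √(4.2) = 2.0494

Step 3 — r_{ij} = s_{ij} / (s_i · s_j):
  r[A,A] = 1 (diagonal).
  r[A,B] = 2.6 / (2.881 · 2.0494) = 2.6 / 5.9042 = 0.4404
  r[B,B] = 1 (diagonal).

R is symmetric with unit diagonal. Assembling:

R = [[1, 0.4404],
 [0.4404, 1]]


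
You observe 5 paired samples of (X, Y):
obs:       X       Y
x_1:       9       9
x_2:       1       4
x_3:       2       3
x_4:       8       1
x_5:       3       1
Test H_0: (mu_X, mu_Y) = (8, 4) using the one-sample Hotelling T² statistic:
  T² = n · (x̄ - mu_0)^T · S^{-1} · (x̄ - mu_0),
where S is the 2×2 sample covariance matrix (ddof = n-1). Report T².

Step 1 — sample mean vector:
  mean(X) = (9 + 1 + 2 + 8 + 3) / 5 = 23/5 = 4.6
  mean(Y) = (9 + 4 + 3 + 1 + 1) / 5 = 18/5 = 3.6
  x̄ = (4.6, 3.6),  deviation x̄ - mu_0 = (4.6, 3.6) - (8, 4) = (-3.4, -0.4).

Step 2 — sample covariance matrix, S[i,j] = (1/(n-1)) · Σ_k (x_{k,i} - mean_i) · (x_{k,j} - mean_j), divisor n-1 = 4:
  S[X,X] = ((4.4)·(4.4) + (-3.6)·(-3.6) + (-2.6)·(-2.6) + (3.4)·(3.4) + (-1.6)·(-1.6)) / 4 = 53.2/4 = 13.3
  S[X,Y] = ((4.4)·(5.4) + (-3.6)·(0.4) + (-2.6)·(-0.6) + (3.4)·(-2.6) + (-1.6)·(-2.6)) / 4 = 19.2/4 = 4.8
  S[Y,Y] = ((5.4)·(5.4) + (0.4)·(0.4) + (-0.6)·(-0.6) + (-2.6)·(-2.6) + (-2.6)·(-2.6)) / 4 = 43.2/4 = 10.8
  S = [[13.3, 4.8],
 [4.8, 10.8]].

Step 3 — invert S. det(S) = 13.3·10.8 - (4.8)² = 120.6.
  S^{-1} = (1/det) · [[d, -b], [-b, a]] = [[0.0896, -0.0398],
 [-0.0398, 0.1103]].

Step 4 — quadratic form (x̄ - mu_0)^T · S^{-1} · (x̄ - mu_0):
  S^{-1} · (x̄ - mu_0) = (-0.2886, 0.0912),
  (x̄ - mu_0)^T · [...] = (-3.4)·(-0.2886) + (-0.4)·(0.0912) = 0.9446.

Step 5 — scale by n: T² = 5 · 0.9446 = 4.7231.

T² ≈ 4.7231


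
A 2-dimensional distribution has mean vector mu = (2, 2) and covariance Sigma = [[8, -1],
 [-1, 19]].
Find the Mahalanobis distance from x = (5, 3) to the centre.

Step 1 — centre the observation: (x - mu) = (3, 1).

Step 2 — invert Sigma. det(Sigma) = 8·19 - (-1)² = 151.
  Sigma^{-1} = (1/det) · [[d, -b], [-b, a]] = [[0.1258, 0.0066],
 [0.0066, 0.053]].

Step 3 — form the quadratic (x - mu)^T · Sigma^{-1} · (x - mu):
  Sigma^{-1} · (x - mu) = (0.3841, 0.0728).
  (x - mu)^T · [Sigma^{-1} · (x - mu)] = (3)·(0.3841) + (1)·(0.0728) = 1.2252.

Step 4 — take square root: d = √(1.2252) ≈ 1.1069.

d(x, mu) = √(1.2252) ≈ 1.1069


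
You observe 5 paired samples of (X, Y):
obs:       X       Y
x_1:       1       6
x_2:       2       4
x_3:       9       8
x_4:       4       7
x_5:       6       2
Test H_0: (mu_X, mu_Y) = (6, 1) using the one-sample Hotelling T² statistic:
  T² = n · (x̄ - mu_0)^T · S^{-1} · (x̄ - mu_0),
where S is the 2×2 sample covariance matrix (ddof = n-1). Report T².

Step 1 — sample mean vector:
  mean(X) = (1 + 2 + 9 + 4 + 6) / 5 = 22/5 = 4.4
  mean(Y) = (6 + 4 + 8 + 7 + 2) / 5 = 27/5 = 5.4
  x̄ = (4.4, 5.4),  deviation x̄ - mu_0 = (4.4, 5.4) - (6, 1) = (-1.6, 4.4).

Step 2 — sample covariance matrix, S[i,j] = (1/(n-1)) · Σ_k (x_{k,i} - mean_i) · (x_{k,j} - mean_j), divisor n-1 = 4:
  S[X,X] = ((-3.4)·(-3.4) + (-2.4)·(-2.4) + (4.6)·(4.6) + (-0.4)·(-0.4) + (1.6)·(1.6)) / 4 = 41.2/4 = 10.3
  S[X,Y] = ((-3.4)·(0.6) + (-2.4)·(-1.4) + (4.6)·(2.6) + (-0.4)·(1.6) + (1.6)·(-3.4)) / 4 = 7.2/4 = 1.8
  S[Y,Y] = ((0.6)·(0.6) + (-1.4)·(-1.4) + (2.6)·(2.6) + (1.6)·(1.6) + (-3.4)·(-3.4)) / 4 = 23.2/4 = 5.8
  S = [[10.3, 1.8],
 [1.8, 5.8]].

Step 3 — invert S. det(S) = 10.3·5.8 - (1.8)² = 56.5.
  S^{-1} = (1/det) · [[d, -b], [-b, a]] = [[0.1027, -0.0319],
 [-0.0319, 0.1823]].

Step 4 — quadratic form (x̄ - mu_0)^T · S^{-1} · (x̄ - mu_0):
  S^{-1} · (x̄ - mu_0) = (-0.3044, 0.8531),
  (x̄ - mu_0)^T · [...] = (-1.6)·(-0.3044) + (4.4)·(0.8531) = 4.2407.

Step 5 — scale by n: T² = 5 · 4.2407 = 21.2035.

T² ≈ 21.2035


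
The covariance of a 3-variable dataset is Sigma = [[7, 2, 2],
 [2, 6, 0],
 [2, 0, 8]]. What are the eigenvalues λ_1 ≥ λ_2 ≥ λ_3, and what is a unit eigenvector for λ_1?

Step 1 — characteristic polynomial p(λ) = det(λI - Sigma) = λ³ - tr·λ² + c_1·λ - det, where tr = trace, c_1 = sum of the principal 2×2 minors, det = det(Sigma):
  tr = 7 + 6 + 8 = 21,
  c_1 = (7·6 - (2)²) + (7·8 - (2)²) + (6·8 - (0)²) = 38 + 52 + 48 = 138,
  det = 7·(6·8 - (0)²) - (2)·((2)·8 - (0)·(2)) + (2)·((2)·(0) - 6·(2)) = 7·(48) - (2)·(16) + (2)·(-12) = 280.
  So p(λ) = λ³ - 21λ² + 138λ - 280.
Step 2 — look for an integer root (rational root theorem: any rational root is an integer divisor of 280). Testing λ = 4:
  p(4) = 64 - 336 + 552 - 280 = 0  ✓
  Dividing out (λ - 4): p(λ) = (λ - 4)(λ² - 17λ + 70).
Step 3 — remaining eigenvalues from the quadratic λ² - 17λ + 70 = 0:
  Δ = 17² - 4·70 = 289 - 280 = 9,  λ = (17 ± √9)/2 = (17 ± 3)/2 = 10 or 7.
  Sorted: λ_1 = 10,  λ_2 = 7,  λ_3 = 4  (check: sum = 21 = tr ✓).

Step 4 — unit eigenvector for λ_1 = 10: v spans the null space of (Sigma - λ_1 I), whose rows are
  r_1 = (-3, 2, 2),  r_2 = (2, -4, 0),  r_3 = (2, 0, -2).
  v is orthogonal to every row, so take v ∝ r_1 × r_2 = ((2)·(0) - (2)·(-4), (2)·(2) - (-3)·(0), (-3)·(-4) - (2)·(2)) = (8, 4, 8).
  Rescale (divide by 4): u = (2, 1, 2).
  ||u|| = √((2)² + (1)² + (2)²) = √(9) = 3,  v_1 = u/||u|| ≈ (0.6667, 0.3333, 0.6667) (||v_1|| = 1).

λ_1 = 10,  λ_2 = 7,  λ_3 = 4;  v_1 ≈ (0.6667, 0.3333, 0.6667)
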